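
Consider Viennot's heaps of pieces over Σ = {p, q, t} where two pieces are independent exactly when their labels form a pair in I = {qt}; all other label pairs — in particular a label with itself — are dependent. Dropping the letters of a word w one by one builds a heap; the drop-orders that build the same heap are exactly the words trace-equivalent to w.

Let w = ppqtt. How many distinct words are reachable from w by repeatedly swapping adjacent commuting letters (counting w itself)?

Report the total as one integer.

3

#0=p has no predecessor
#1=p depends on [0:p]
#2=q depends on [1:p]
#3=t depends on [1:p]
#4=t depends on [3:t]
sources: [0:p]
N(rest) = Σ N(rest − s) over sources s of rest; N(one piece) = 1:
  size 1 → [2]=1  [4]=1
  size 2 → [2,4]=2  [3,4]=1
  size 3 → [2,3,4]=3
  first=0(p) contributes 3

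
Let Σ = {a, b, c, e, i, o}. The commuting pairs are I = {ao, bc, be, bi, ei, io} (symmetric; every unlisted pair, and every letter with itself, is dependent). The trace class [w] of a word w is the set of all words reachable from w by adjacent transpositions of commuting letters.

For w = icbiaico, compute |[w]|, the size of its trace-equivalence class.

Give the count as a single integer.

drop 0:i onto floor
drop 1:c onto {0:i}
drop 2:b onto floor
drop 3:i onto {1:c}
drop 4:a onto {2:b, 3:i}
drop 5:i onto {4:a}
drop 6:c onto {5:i}
drop 7:o onto {6:c}
ground layer = {0:i, 2:b}
drop-orders for the pieces not yet dropped (sum over which currently-grounded one goes next):
  1 to go: {7} 1
  2 to go: {6,7} 1
  3 to go: {5,6,7} 1
  4 to go: {4,5,6,7} 1
  5 to go: {2,4,5,6,7} 1  {3,4,5,6,7} 1
  6 to go: {1,3,4,5,6,7} 1  {2,3,4,5,6,7} 2
  if 0:i drops first: 3 orders
  if 2:b drops first: 1 orders
heap linearizations: 4

4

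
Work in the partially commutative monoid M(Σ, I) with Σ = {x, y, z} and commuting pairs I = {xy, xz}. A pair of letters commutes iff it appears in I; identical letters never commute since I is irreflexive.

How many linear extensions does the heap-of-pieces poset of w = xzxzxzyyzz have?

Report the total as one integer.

120

drop 0:x onto floor
drop 1:z onto floor
drop 2:x onto {0:x}
drop 3:z onto {1:z}
drop 4:x onto {2:x}
drop 5:z onto {3:z}
drop 6:y onto {5:z}
drop 7:y onto {6:y}
drop 8:z onto {7:y}
drop 9:z onto {8:z}
ground layer = {0:x, 1:z}
drop-orders for the pieces not yet dropped (sum over which currently-grounded one goes next):
  1 to go: {4} 1  {9} 1
  2 to go: {2,4} 1  {4,9} 2  {8,9} 1
  3 to go: {0,2,4} 1  {2,4,9} 3  {4,8,9} 3  {7,8,9} 1
  4 to go: {0,2,4,9} 4  {2,4,8,9} 6  {4,7,8,9} 4  {6,7,8,9} 1
  5 to go: {0,2,4,8,9} 10  {2,4,7,8,9} 10  {4,6,7,8,9} 5  {5,6,7,8,9} 1
  6 to go: {0,2,4,7,8,9} 20  {2,4,6,7,8,9} 15  {3,5,6,7,8,9} 1  {4,5,6,7,8,9} 6
  7 to go: {0,2,4,6,7,8,9} 35  {1,3,5,6,7,8,9} 1  {2,4,5,6,7,8,9} 21  {3,4,5,6,7,8,9} 7
  8 to go: {0,2,4,5,6,7,8,9} 56  {1,3,4,5,6,7,8,9} 8  {2,3,4,5,6,7,8,9} 28
  if 0:x drops first: 36 orders
  if 1:z drops first: 84 orders
heap linearizations: 120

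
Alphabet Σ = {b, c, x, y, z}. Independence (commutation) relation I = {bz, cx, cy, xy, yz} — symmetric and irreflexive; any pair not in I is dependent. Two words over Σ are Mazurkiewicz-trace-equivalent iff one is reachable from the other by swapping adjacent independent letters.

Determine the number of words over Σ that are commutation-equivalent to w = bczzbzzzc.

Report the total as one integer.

0(b) covers ∅
1(c) covers 0:b
2(z) covers 1:c
3(z) covers 2:z
4(b) covers 1:c
5(z) covers 3:z
6(z) covers 5:z
7(z) covers 6:z
8(c) covers 4:b, 7:z
floor of heap: 0:b
completions by unplaced set U, small U first (add the entries for U minus each lowest piece of U):
  |U|=1: {8}:1
  |U|=2: {4,8}:1  {7,8}:1
  |U|=3: {4,7,8}:2  {6,7,8}:1
  |U|=4: {4,6,7,8}:3  {5,6,7,8}:1
  |U|=5: {3,5,6,7,8}:1  {4,5,6,7,8}:4
  |U|=6: {2,3,5,6,7,8}:1  {3,4,5,6,7,8}:5
  |U|=7: {2,3,4,5,6,7,8}:6
  start at 0(b): 6

6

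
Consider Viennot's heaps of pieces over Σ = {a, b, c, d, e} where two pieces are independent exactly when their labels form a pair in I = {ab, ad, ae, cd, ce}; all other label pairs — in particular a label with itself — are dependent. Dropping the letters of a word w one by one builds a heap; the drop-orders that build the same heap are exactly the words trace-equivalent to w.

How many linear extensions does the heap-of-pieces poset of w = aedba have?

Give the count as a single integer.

#0=a has no predecessor
#1=e has no predecessor
#2=d depends on [1:e]
#3=b depends on [2:d]
#4=a depends on [0:a]
sources: [0:a, 1:e]
N(rest) = Σ N(rest − s) over sources s of rest; N(one piece) = 1:
  size 1 → [3]=1  [4]=1
  size 2 → [0,4]=1  [2,3]=1  [3,4]=2
  size 3 → [0,3,4]=3  [1,2,3]=1  [2,3,4]=3
  first=0(a) contributes 4
  first=1(e) contributes 6
|[w]| = 10

10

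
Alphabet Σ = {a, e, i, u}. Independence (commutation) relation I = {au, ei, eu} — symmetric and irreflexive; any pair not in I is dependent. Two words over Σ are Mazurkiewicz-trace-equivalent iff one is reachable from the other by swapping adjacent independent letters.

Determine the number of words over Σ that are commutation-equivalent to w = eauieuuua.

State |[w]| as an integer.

46

0(e) covers ∅
1(a) covers 0:e
2(u) covers ∅
3(i) covers 1:a, 2:u
4(e) covers 1:a
5(u) covers 3:i
6(u) covers 5:u
7(u) covers 6:u
8(a) covers 3:i, 4:e
floor of heap: 0:e, 2:u
completions by unplaced set U, small U first (add the entries for U minus each lowest piece of U):
  |U|=1: {7}:1  {8}:1
  |U|=2: {4,8}:1  {6,7}:1  {7,8}:2
  |U|=3: {4,7,8}:3  {5,6,7}:1  {6,7,8}:3
  |U|=4: {4,6,7,8}:6  {5,6,7,8}:4
  |U|=5: {3,5,6,7,8}:4  {4,5,6,7,8}:10
  |U|=6: {2,3,5,6,7,8}:4  {3,4,5,6,7,8}:14
  |U|=7: {1,3,4,5,6,7,8}:14  {2,3,4,5,6,7,8}:18
  start at 0(e): 32
  start at 2(u): 14
sum over floor = 46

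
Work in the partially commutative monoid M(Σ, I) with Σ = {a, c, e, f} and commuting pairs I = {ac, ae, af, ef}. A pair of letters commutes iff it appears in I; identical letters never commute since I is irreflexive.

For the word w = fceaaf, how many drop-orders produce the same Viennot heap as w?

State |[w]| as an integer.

30

drop 0:f onto floor
drop 1:c onto {0:f}
drop 2:e onto {1:c}
drop 3:a onto floor
drop 4:a onto {3:a}
drop 5:f onto {1:c}
ground layer = {0:f, 3:a}
drop-orders for the pieces not yet dropped (sum over which currently-grounded one goes next):
  1 to go: {2} 1  {4} 1  {5} 1
  2 to go: {2,4} 2  {2,5} 2  {3,4} 1  {4,5} 2
  3 to go: {1,2,5} 2  {2,3,4} 3  {2,4,5} 6  {3,4,5} 3
  4 to go: {0,1,2,5} 2  {1,2,4,5} 8  {2,3,4,5} 12
  if 0:f drops first: 20 orders
  if 3:a drops first: 10 orders
heap linearizations: 30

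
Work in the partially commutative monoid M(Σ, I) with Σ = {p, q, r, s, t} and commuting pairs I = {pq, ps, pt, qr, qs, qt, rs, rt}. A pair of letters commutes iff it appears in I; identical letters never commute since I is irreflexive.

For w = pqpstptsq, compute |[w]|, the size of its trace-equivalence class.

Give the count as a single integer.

#0=p has no predecessor
#1=q has no predecessor
#2=p depends on [0:p]
#3=s has no predecessor
#4=t depends on [3:s]
#5=p depends on [2:p]
#6=t depends on [4:t]
#7=s depends on [6:t]
#8=q depends on [1:q]
sources: [0:p, 1:q, 3:s]
N(rest) = Σ N(rest − s) over sources s of rest; N(one piece) = 1:
  size 1 → [5]=1  [7]=1  [8]=1
  size 2 → [1,8]=1  [2,5]=1  [5,7]=2  [5,8]=2  [6,7]=1  [7,8]=2
  size 3 → [0,2,5]=1  [1,5,8]=3  [1,7,8]=3  [2,5,7]=3  [2,5,8]=3  [4,6,7]=1  [5,6,7]=3  [5,7,8]=6  [6,7,8]=3
  size 4 → [0,2,5,7]=4  [0,2,5,8]=4  [1,2,5,8]=6  [1,5,7,8]=12  [1,6,7,8]=6  [2,5,6,7]=6  [2,5,7,8]=12  [3,4,6,7]=1  [4,5,6,7]=4  [4,6,7,8]=4  [5,6,7,8]=12
  size 5 → [0,1,2,5,8]=10  [0,2,5,6,7]=10  [0,2,5,7,8]=20  [1,2,5,7,8]=30  [1,4,6,7,8]=10  [1,5,6,7,8]=30  [2,4,5,6,7]=10  [2,5,6,7,8]=30  [3,4,5,6,7]=5  [3,4,6,7,8]=5  [4,5,6,7,8]=20
  size 6 → [0,1,2,5,7,8]=60  [0,2,4,5,6,7]=20  [0,2,5,6,7,8]=60  [1,2,5,6,7,8]=90  [1,3,4,6,7,8]=15  [1,4,5,6,7,8]=60  [2,3,4,5,6,7]=15  [2,4,5,6,7,8]=60  [3,4,5,6,7,8]=30
  size 7 → [0,1,2,5,6,7,8]=210  [0,2,3,4,5,6,7]=35  [0,2,4,5,6,7,8]=140  [1,2,4,5,6,7,8]=210  [1,3,4,5,6,7,8]=105  [2,3,4,5,6,7,8]=105
  first=0(p) contributes 420
  first=1(q) contributes 280
  first=3(s) contributes 560
|[w]| = 1260

1260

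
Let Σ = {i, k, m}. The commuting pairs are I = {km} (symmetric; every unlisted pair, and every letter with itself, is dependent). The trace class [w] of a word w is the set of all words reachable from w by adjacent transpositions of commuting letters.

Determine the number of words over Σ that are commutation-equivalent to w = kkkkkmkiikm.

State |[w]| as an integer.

14

piece 0:k — minimal
piece 1:k rests on {0:k}
piece 2:k rests on {1:k}
piece 3:k rests on {2:k}
piece 4:k rests on {3:k}
piece 5:m — minimal
piece 6:k rests on {4:k}
piece 7:i rests on {5:m, 6:k}
piece 8:i rests on {7:i}
piece 9:k rests on {8:i}
piece 10:m rests on {8:i}
minimal pieces: {0:k, 5:m}
ways to finish when only these pieces remain (= sum over removing one remaining piece with nothing left below it):
  1 left: {9}→1  {10}→1
  2 left: {9,10}→2
  3 left: {8,9,10}→2
  4 left: {7,8,9,10}→2
  5 left: {5,7,8,9,10}→2  {6,7,8,9,10}→2
  6 left: {4,6,7,8,9,10}→2  {5,6,7,8,9,10}→4
  7 left: {3,4,6,7,8,9,10}→2  {4,5,6,7,8,9,10}→6
  8 left: {2,3,4,6,7,8,9,10}→2  {3,4,5,6,7,8,9,10}→8
  9 left: {1,2,3,4,6,7,8,9,10}→2  {2,3,4,5,6,7,8,9,10}→10
  placing 0:k first → 12 extensions
  placing 5:m first → 2 extensions
total linear extensions = 14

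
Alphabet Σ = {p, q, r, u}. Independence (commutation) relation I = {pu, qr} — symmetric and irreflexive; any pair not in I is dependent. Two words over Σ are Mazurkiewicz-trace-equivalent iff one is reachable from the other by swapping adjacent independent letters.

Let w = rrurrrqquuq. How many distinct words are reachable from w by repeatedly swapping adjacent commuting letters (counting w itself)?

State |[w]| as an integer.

piece 0:r — minimal
piece 1:r rests on {0:r}
piece 2:u rests on {1:r}
piece 3:r rests on {2:u}
piece 4:r rests on {3:r}
piece 5:r rests on {4:r}
piece 6:q rests on {2:u}
piece 7:q rests on {6:q}
piece 8:u rests on {5:r, 7:q}
piece 9:u rests on {8:u}
piece 10:q rests on {9:u}
minimal pieces: {0:r}
ways to finish when only these pieces remain (= sum over removing one remaining piece with nothing left below it):
  1 left: {10}→1
  2 left: {9,10}→1
  3 left: {8,9,10}→1
  4 left: {5,8,9,10}→1  {7,8,9,10}→1
  5 left: {4,5,8,9,10}→1  {5,7,8,9,10}→2  {6,7,8,9,10}→1
  6 left: {3,4,5,8,9,10}→1  {4,5,7,8,9,10}→3  {5,6,7,8,9,10}→3
  7 left: {3,4,5,7,8,9,10}→4  {4,5,6,7,8,9,10}→6
  8 left: {3,4,5,6,7,8,9,10}→10
  9 left: {2,3,4,5,6,7,8,9,10}→10
  placing 0:r first → 10 extensions

10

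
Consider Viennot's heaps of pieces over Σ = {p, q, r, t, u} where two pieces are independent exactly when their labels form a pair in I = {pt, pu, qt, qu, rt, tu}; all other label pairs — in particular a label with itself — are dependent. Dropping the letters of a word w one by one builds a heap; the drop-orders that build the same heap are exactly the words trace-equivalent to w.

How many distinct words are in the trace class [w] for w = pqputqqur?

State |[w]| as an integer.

189

drop 0:p onto floor
drop 1:q onto {0:p}
drop 2:p onto {1:q}
drop 3:u onto floor
drop 4:t onto floor
drop 5:q onto {2:p}
drop 6:q onto {5:q}
drop 7:u onto {3:u}
drop 8:r onto {6:q, 7:u}
ground layer = {0:p, 3:u, 4:t}
drop-orders for the pieces not yet dropped (sum over which currently-grounded one goes next):
  1 to go: {4} 1  {8} 1
  2 to go: {4,8} 2  {6,8} 1  {7,8} 1
  3 to go: {3,7,8} 1  {4,6,8} 3  {4,7,8} 3  {5,6,8} 1  {6,7,8} 2
  4 to go: {2,5,6,8} 1  {3,4,7,8} 4  {3,6,7,8} 3  {4,5,6,8} 4  {4,6,7,8} 8  {5,6,7,8} 3
  5 to go: {1,2,5,6,8} 1  {2,4,5,6,8} 5  {2,5,6,7,8} 4  {3,4,6,7,8} 15  {3,5,6,7,8} 6  {4,5,6,7,8} 15
  6 to go: {0,1,2,5,6,8} 1  {1,2,4,5,6,8} 6  {1,2,5,6,7,8} 5  {2,3,5,6,7,8} 10  {2,4,5,6,7,8} 24  {3,4,5,6,7,8} 36
  7 to go: {0,1,2,4,5,6,8} 7  {0,1,2,5,6,7,8} 6  {1,2,3,5,6,7,8} 15  {1,2,4,5,6,7,8} 35  {2,3,4,5,6,7,8} 70
  if 0:p drops first: 120 orders
  if 3:u drops first: 48 orders
  if 4:t drops first: 21 orders
heap linearizations: 189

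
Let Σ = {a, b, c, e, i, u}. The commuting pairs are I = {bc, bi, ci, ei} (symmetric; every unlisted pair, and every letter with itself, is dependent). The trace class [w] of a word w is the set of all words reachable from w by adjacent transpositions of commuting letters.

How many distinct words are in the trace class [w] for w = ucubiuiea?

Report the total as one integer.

4

piece 0:u — minimal
piece 1:c rests on {0:u}
piece 2:u rests on {1:c}
piece 3:b rests on {2:u}
piece 4:i rests on {2:u}
piece 5:u rests on {3:b, 4:i}
piece 6:i rests on {5:u}
piece 7:e rests on {5:u}
piece 8:a rests on {6:i, 7:e}
minimal pieces: {0:u}
ways to finish when only these pieces remain (= sum over removing one remaining piece with nothing left below it):
  1 left: {8}→1
  2 left: {6,8}→1  {7,8}→1
  3 left: {6,7,8}→2
  4 left: {5,6,7,8}→2
  5 left: {3,5,6,7,8}→2  {4,5,6,7,8}→2
  6 left: {3,4,5,6,7,8}→4
  7 left: {2,3,4,5,6,7,8}→4
  placing 0:u first → 4 extensions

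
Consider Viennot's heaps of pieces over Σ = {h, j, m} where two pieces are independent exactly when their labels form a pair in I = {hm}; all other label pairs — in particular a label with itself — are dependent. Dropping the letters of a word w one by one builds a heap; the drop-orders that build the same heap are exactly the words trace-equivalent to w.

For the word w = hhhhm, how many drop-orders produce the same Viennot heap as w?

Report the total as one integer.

5

drop 0:h onto floor
drop 1:h onto {0:h}
drop 2:h onto {1:h}
drop 3:h onto {2:h}
drop 4:m onto floor
ground layer = {0:h, 4:m}
drop-orders for the pieces not yet dropped (sum over which currently-grounded one goes next):
  1 to go: {3} 1  {4} 1
  2 to go: {2,3} 1  {3,4} 2
  3 to go: {1,2,3} 1  {2,3,4} 3
  if 0:h drops first: 4 orders
  if 4:m drops first: 1 orders
heap linearizations: 5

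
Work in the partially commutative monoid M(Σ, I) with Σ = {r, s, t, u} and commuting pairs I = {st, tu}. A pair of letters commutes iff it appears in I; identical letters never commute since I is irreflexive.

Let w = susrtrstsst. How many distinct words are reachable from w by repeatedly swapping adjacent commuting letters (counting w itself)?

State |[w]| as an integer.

piece 0:s — minimal
piece 1:u rests on {0:s}
piece 2:s rests on {1:u}
piece 3:r rests on {2:s}
piece 4:t rests on {3:r}
piece 5:r rests on {4:t}
piece 6:s rests on {5:r}
piece 7:t rests on {5:r}
piece 8:s rests on {6:s}
piece 9:s rests on {8:s}
piece 10:t rests on {7:t}
minimal pieces: {0:s}
ways to finish when only these pieces remain (= sum over removing one remaining piece with nothing left below it):
  1 left: {9}→1  {10}→1
  2 left: {7,10}→1  {8,9}→1  {9,10}→2
  3 left: {6,8,9}→1  {7,9,10}→3  {8,9,10}→3
  4 left: {6,8,9,10}→4  {7,8,9,10}→6
  5 left: {6,7,8,9,10}→10
  6 left: {5,6,7,8,9,10}→10
  7 left: {4,5,6,7,8,9,10}→10
  8 left: {3,4,5,6,7,8,9,10}→10
  9 left: {2,3,4,5,6,7,8,9,10}→10
  placing 0:s first → 10 extensions

10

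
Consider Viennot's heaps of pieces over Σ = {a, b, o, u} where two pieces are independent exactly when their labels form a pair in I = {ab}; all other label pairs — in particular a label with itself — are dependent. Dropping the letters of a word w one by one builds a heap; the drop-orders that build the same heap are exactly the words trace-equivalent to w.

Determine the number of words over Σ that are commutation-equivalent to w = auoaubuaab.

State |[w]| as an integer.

0(a) covers ∅
1(u) covers 0:a
2(o) covers 1:u
3(a) covers 2:o
4(u) covers 3:a
5(b) covers 4:u
6(u) covers 5:b
7(a) covers 6:u
8(a) covers 7:a
9(b) covers 6:u
floor of heap: 0:a
completions by unplaced set U, small U first (add the entries for U minus each lowest piece of U):
  |U|=1: {8}:1  {9}:1
  |U|=2: {7,8}:1  {8,9}:2
  |U|=3: {7,8,9}:3
  |U|=4: {6,7,8,9}:3
  |U|=5: {5,6,7,8,9}:3
  |U|=6: {4,5,6,7,8,9}:3
  |U|=7: {3,4,5,6,7,8,9}:3
  |U|=8: {2,3,4,5,6,7,8,9}:3
  start at 0(a): 3

3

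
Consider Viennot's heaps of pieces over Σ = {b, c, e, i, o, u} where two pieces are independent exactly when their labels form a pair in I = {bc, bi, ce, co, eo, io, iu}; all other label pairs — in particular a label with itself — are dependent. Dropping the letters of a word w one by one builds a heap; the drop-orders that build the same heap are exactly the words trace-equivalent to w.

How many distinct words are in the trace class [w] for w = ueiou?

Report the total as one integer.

piece 0:u — minimal
piece 1:e rests on {0:u}
piece 2:i rests on {1:e}
piece 3:o rests on {0:u}
piece 4:u rests on {1:e, 3:o}
minimal pieces: {0:u}
ways to finish when only these pieces remain (= sum over removing one remaining piece with nothing left below it):
  1 left: {2}→1  {4}→1
  2 left: {2,4}→2  {3,4}→1
  3 left: {1,2,4}→2  {2,3,4}→3
  placing 0:u first → 5 extensions

5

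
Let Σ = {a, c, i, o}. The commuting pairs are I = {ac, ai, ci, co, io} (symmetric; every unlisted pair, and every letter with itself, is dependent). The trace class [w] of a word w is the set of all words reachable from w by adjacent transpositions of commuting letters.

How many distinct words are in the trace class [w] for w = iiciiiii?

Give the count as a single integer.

8

0(i) covers ∅
1(i) covers 0:i
2(c) covers ∅
3(i) covers 1:i
4(i) covers 3:i
5(i) covers 4:i
6(i) covers 5:i
7(i) covers 6:i
floor of heap: 0:i, 2:c
completions by unplaced set U, small U first (add the entries for U minus each lowest piece of U):
  |U|=1: {2}:1  {7}:1
  |U|=2: {2,7}:2  {6,7}:1
  |U|=3: {2,6,7}:3  {5,6,7}:1
  |U|=4: {2,5,6,7}:4  {4,5,6,7}:1
  |U|=5: {2,4,5,6,7}:5  {3,4,5,6,7}:1
  |U|=6: {1,3,4,5,6,7}:1  {2,3,4,5,6,7}:6
  start at 0(i): 7
  start at 2(c): 1
sum over floor = 8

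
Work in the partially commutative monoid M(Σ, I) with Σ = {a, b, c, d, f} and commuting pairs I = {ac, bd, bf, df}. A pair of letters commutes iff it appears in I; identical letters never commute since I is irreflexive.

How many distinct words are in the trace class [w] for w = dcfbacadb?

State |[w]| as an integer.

12

piece 0:d — minimal
piece 1:c rests on {0:d}
piece 2:f rests on {1:c}
piece 3:b rests on {1:c}
piece 4:a rests on {2:f, 3:b}
piece 5:c rests on {2:f, 3:b}
piece 6:a rests on {4:a}
piece 7:d rests on {5:c, 6:a}
piece 8:b rests on {5:c, 6:a}
minimal pieces: {0:d}
ways to finish when only these pieces remain (= sum over removing one remaining piece with nothing left below it):
  1 left: {7}→1  {8}→1
  2 left: {7,8}→2
  3 left: {5,7,8}→2  {6,7,8}→2
  4 left: {4,6,7,8}→2  {5,6,7,8}→4
  5 left: {4,5,6,7,8}→6
  6 left: {2,4,5,6,7,8}→6  {3,4,5,6,7,8}→6
  7 left: {2,3,4,5,6,7,8}→12
  placing 0:d first → 12 extensions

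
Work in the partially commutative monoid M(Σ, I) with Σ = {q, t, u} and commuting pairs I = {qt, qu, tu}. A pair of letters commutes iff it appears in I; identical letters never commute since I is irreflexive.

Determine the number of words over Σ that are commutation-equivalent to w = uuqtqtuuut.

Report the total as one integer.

2520

#0=u has no predecessor
#1=u depends on [0:u]
#2=q has no predecessor
#3=t has no predecessor
#4=q depends on [2:q]
#5=t depends on [3:t]
#6=u depends on [1:u]
#7=u depends on [6:u]
#8=u depends on [7:u]
#9=t depends on [5:t]
sources: [0:u, 2:q, 3:t]
N(rest) = Σ N(rest − s) over sources s of rest; N(one piece) = 1:
  size 1 → [4]=1  [8]=1  [9]=1
  size 2 → [2,4]=1  [4,8]=2  [4,9]=2  [5,9]=1  [7,8]=1  [8,9]=2
  size 3 → [2,4,8]=3  [2,4,9]=3  [3,5,9]=1  [4,5,9]=3  [4,7,8]=3  [4,8,9]=6  [5,8,9]=3  [6,7,8]=1  [7,8,9]=3
  size 4 → [1,6,7,8]=1  [2,4,5,9]=6  [2,4,7,8]=6  [2,4,8,9]=12  [3,4,5,9]=4  [3,5,8,9]=4  [4,5,8,9]=12  [4,6,7,8]=4  [4,7,8,9]=12  [5,7,8,9]=6  [6,7,8,9]=4
  size 5 → [0,1,6,7,8]=1  [1,4,6,7,8]=5  [1,6,7,8,9]=5  [2,3,4,5,9]=10  [2,4,5,8,9]=30  [2,4,6,7,8]=10  [2,4,7,8,9]=30  [3,4,5,8,9]=20  [3,5,7,8,9]=10  [4,5,7,8,9]=30  [4,6,7,8,9]=20  [5,6,7,8,9]=10
  size 6 → [0,1,4,6,7,8]=6  [0,1,6,7,8,9]=6  [1,2,4,6,7,8]=15  [1,4,6,7,8,9]=30  [1,5,6,7,8,9]=15  [2,3,4,5,8,9]=60  [2,4,5,7,8,9]=90  [2,4,6,7,8,9]=60  [3,4,5,7,8,9]=60  [3,5,6,7,8,9]=20  [4,5,6,7,8,9]=60
  size 7 → [0,1,2,4,6,7,8]=21  [0,1,4,6,7,8,9]=42  [0,1,5,6,7,8,9]=21  [1,2,4,6,7,8,9]=105  [1,3,5,6,7,8,9]=35  [1,4,5,6,7,8,9]=105  [2,3,4,5,7,8,9]=210  [2,4,5,6,7,8,9]=210  [3,4,5,6,7,8,9]=140
  size 8 → [0,1,2,4,6,7,8,9]=168  [0,1,3,5,6,7,8,9]=56  [0,1,4,5,6,7,8,9]=168  [1,2,4,5,6,7,8,9]=420  [1,3,4,5,6,7,8,9]=280  [2,3,4,5,6,7,8,9]=560
  first=0(u) contributes 1260
  first=2(q) contributes 504
  first=3(t) contributes 756
|[w]| = 2520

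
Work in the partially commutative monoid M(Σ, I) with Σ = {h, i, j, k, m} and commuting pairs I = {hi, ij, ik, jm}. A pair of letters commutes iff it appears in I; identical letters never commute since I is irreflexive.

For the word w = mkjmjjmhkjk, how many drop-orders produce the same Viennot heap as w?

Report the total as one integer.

piece 0:m — minimal
piece 1:k rests on {0:m}
piece 2:j rests on {1:k}
piece 3:m rests on {1:k}
piece 4:j rests on {2:j}
piece 5:j rests on {4:j}
piece 6:m rests on {3:m}
piece 7:h rests on {5:j, 6:m}
piece 8:k rests on {7:h}
piece 9:j rests on {8:k}
piece 10:k rests on {9:j}
minimal pieces: {0:m}
ways to finish when only these pieces remain (= sum over removing one remaining piece with nothing left below it):
  1 left: {10}→1
  2 left: {9,10}→1
  3 left: {8,9,10}→1
  4 left: {7,8,9,10}→1
  5 left: {5,7,8,9,10}→1  {6,7,8,9,10}→1
  6 left: {3,6,7,8,9,10}→1  {4,5,7,8,9,10}→1  {5,6,7,8,9,10}→2
  7 left: {2,4,5,7,8,9,10}→1  {3,5,6,7,8,9,10}→3  {4,5,6,7,8,9,10}→3
  8 left: {2,4,5,6,7,8,9,10}→4  {3,4,5,6,7,8,9,10}→6
  9 left: {2,3,4,5,6,7,8,9,10}→10
  placing 0:m first → 10 extensions

10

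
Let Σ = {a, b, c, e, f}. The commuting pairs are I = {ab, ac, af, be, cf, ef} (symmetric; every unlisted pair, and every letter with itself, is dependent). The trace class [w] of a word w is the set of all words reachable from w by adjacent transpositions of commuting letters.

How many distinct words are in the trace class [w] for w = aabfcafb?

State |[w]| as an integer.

168

0(a) covers ∅
1(a) covers 0:a
2(b) covers ∅
3(f) covers 2:b
4(c) covers 2:b
5(a) covers 1:a
6(f) covers 3:f
7(b) covers 4:c, 6:f
floor of heap: 0:a, 2:b
completions by unplaced set U, small U first (add the entries for U minus each lowest piece of U):
  |U|=1: {5}:1  {7}:1
  |U|=2: {1,5}:1  {4,7}:1  {5,7}:2  {6,7}:1
  |U|=3: {0,1,5}:1  {1,5,7}:3  {3,6,7}:1  {4,5,7}:3  {4,6,7}:2  {5,6,7}:3
  |U|=4: {0,1,5,7}:4  {1,4,5,7}:6  {1,5,6,7}:6  {3,4,6,7}:3  {3,5,6,7}:4  {4,5,6,7}:8
  |U|=5: {0,1,4,5,7}:10  {0,1,5,6,7}:10  {1,3,5,6,7}:10  {1,4,5,6,7}:20  {2,3,4,6,7}:3  {3,4,5,6,7}:15
  |U|=6: {0,1,3,5,6,7}:20  {0,1,4,5,6,7}:40  {1,3,4,5,6,7}:45  {2,3,4,5,6,7}:18
  start at 0(a): 63
  start at 2(b): 105
sum over floor = 168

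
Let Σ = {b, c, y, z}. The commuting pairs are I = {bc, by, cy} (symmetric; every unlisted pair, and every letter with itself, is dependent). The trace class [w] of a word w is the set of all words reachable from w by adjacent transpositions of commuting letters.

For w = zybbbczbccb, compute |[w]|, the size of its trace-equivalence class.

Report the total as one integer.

120

0(z) covers ∅
1(y) covers 0:z
2(b) covers 0:z
3(b) covers 2:b
4(b) covers 3:b
5(c) covers 0:z
6(z) covers 1:y, 4:b, 5:c
7(b) covers 6:z
8(c) covers 6:z
9(c) covers 8:c
10(b) covers 7:b
floor of heap: 0:z
completions by unplaced set U, small U first (add the entries for U minus each lowest piece of U):
  |U|=1: {9}:1  {10}:1
  |U|=2: {7,10}:1  {8,9}:1  {9,10}:2
  |U|=3: {7,9,10}:3  {8,9,10}:3
  |U|=4: {7,8,9,10}:6
  |U|=5: {6,7,8,9,10}:6
  |U|=6: {1,6,7,8,9,10}:6  {4,6,7,8,9,10}:6  {5,6,7,8,9,10}:6
  |U|=7: {1,4,6,7,8,9,10}:12  {1,5,6,7,8,9,10}:12  {3,4,6,7,8,9,10}:6  {4,5,6,7,8,9,10}:12
  |U|=8: {1,3,4,6,7,8,9,10}:18  {1,4,5,6,7,8,9,10}:36  {2,3,4,6,7,8,9,10}:6  {3,4,5,6,7,8,9,10}:18
  |U|=9: {1,2,3,4,6,7,8,9,10}:24  {1,3,4,5,6,7,8,9,10}:72  {2,3,4,5,6,7,8,9,10}:24
  start at 0(z): 120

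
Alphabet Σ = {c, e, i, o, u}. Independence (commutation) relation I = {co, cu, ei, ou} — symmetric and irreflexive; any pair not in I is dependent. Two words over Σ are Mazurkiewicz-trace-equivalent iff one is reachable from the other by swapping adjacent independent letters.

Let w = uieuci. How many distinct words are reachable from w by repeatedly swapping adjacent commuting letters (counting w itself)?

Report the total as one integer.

drop 0:u onto floor
drop 1:i onto {0:u}
drop 2:e onto {0:u}
drop 3:u onto {1:i, 2:e}
drop 4:c onto {1:i, 2:e}
drop 5:i onto {3:u, 4:c}
ground layer = {0:u}
drop-orders for the pieces not yet dropped (sum over which currently-grounded one goes next):
  1 to go: {5} 1
  2 to go: {3,5} 1  {4,5} 1
  3 to go: {3,4,5} 2
  4 to go: {1,3,4,5} 2  {2,3,4,5} 2
  if 0:u drops first: 4 orders

4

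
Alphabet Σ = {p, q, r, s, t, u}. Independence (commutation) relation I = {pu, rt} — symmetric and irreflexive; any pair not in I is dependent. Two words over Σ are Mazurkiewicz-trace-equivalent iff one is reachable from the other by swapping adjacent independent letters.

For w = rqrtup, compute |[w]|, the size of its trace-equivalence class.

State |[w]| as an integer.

4

0(r) covers ∅
1(q) covers 0:r
2(r) covers 1:q
3(t) covers 1:q
4(u) covers 2:r, 3:t
5(p) covers 2:r, 3:t
floor of heap: 0:r
completions by unplaced set U, small U first (add the entries for U minus each lowest piece of U):
  |U|=1: {4}:1  {5}:1
  |U|=2: {4,5}:2
  |U|=3: {2,4,5}:2  {3,4,5}:2
  |U|=4: {2,3,4,5}:4
  start at 0(r): 4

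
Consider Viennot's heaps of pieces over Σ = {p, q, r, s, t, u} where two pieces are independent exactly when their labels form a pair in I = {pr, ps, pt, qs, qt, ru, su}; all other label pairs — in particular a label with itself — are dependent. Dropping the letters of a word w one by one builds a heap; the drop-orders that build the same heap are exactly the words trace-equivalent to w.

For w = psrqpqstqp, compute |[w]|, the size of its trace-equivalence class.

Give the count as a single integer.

drop 0:p onto floor
drop 1:s onto floor
drop 2:r onto {1:s}
drop 3:q onto {0:p, 2:r}
drop 4:p onto {3:q}
drop 5:q onto {4:p}
drop 6:s onto {2:r}
drop 7:t onto {6:s}
drop 8:q onto {5:q}
drop 9:p onto {8:q}
ground layer = {0:p, 1:s}
drop-orders for the pieces not yet dropped (sum over which currently-grounded one goes next):
  1 to go: {7} 1  {9} 1
  2 to go: {6,7} 1  {7,9} 2  {8,9} 1
  3 to go: {5,8,9} 1  {6,7,9} 3  {7,8,9} 3
  4 to go: {4,5,8,9} 1  {5,7,8,9} 4  {6,7,8,9} 6
  5 to go: {3,4,5,8,9} 1  {4,5,7,8,9} 5  {5,6,7,8,9} 10
  6 to go: {0,3,4,5,8,9} 1  {3,4,5,7,8,9} 6  {4,5,6,7,8,9} 15
  7 to go: {0,3,4,5,7,8,9} 7  {3,4,5,6,7,8,9} 21
  8 to go: {0,3,4,5,6,7,8,9} 28  {2,3,4,5,6,7,8,9} 21
  if 0:p drops first: 21 orders
  if 1:s drops first: 49 orders
heap linearizations: 70

70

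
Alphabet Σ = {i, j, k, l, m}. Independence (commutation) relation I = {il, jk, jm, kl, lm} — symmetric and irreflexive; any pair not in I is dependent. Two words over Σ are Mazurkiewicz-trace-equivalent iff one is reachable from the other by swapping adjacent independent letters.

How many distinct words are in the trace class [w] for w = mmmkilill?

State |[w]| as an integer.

84

#0=m has no predecessor
#1=m depends on [0:m]
#2=m depends on [1:m]
#3=k depends on [2:m]
#4=i depends on [3:k]
#5=l has no predecessor
#6=i depends on [4:i]
#7=l depends on [5:l]
#8=l depends on [7:l]
sources: [0:m, 5:l]
N(rest) = Σ N(rest − s) over sources s of rest; N(one piece) = 1:
  size 1 → [6]=1  [8]=1
  size 2 → [4,6]=1  [6,8]=2  [7,8]=1
  size 3 → [3,4,6]=1  [4,6,8]=3  [5,7,8]=1  [6,7,8]=3
  size 4 → [2,3,4,6]=1  [3,4,6,8]=4  [4,6,7,8]=6  [5,6,7,8]=4
  size 5 → [1,2,3,4,6]=1  [2,3,4,6,8]=5  [3,4,6,7,8]=10  [4,5,6,7,8]=10
  size 6 → [0,1,2,3,4,6]=1  [1,2,3,4,6,8]=6  [2,3,4,6,7,8]=15  [3,4,5,6,7,8]=20
  size 7 → [0,1,2,3,4,6,8]=7  [1,2,3,4,6,7,8]=21  [2,3,4,5,6,7,8]=35
  first=0(m) contributes 56
  first=5(l) contributes 28
|[w]| = 84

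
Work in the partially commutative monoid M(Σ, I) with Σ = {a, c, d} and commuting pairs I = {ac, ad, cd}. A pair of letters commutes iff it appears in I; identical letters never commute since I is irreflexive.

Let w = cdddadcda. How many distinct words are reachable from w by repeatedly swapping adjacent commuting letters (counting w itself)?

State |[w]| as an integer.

756

piece 0:c — minimal
piece 1:d — minimal
piece 2:d rests on {1:d}
piece 3:d rests on {2:d}
piece 4:a — minimal
piece 5:d rests on {3:d}
piece 6:c rests on {0:c}
piece 7:d rests on {5:d}
piece 8:a rests on {4:a}
minimal pieces: {0:c, 1:d, 4:a}
ways to finish when only these pieces remain (= sum over removing one remaining piece with nothing left below it):
  1 left: {6}→1  {7}→1  {8}→1
  2 left: {0,6}→1  {4,8}→1  {5,7}→1  {6,7}→2  {6,8}→2  {7,8}→2
  3 left: {0,6,7}→3  {0,6,8}→3  {3,5,7}→1  {4,6,8}→3  {4,7,8}→3  {5,6,7}→3  {5,7,8}→3  {6,7,8}→6
  4 left: {0,4,6,8}→6  {0,5,6,7}→6  {0,6,7,8}→12  {2,3,5,7}→1  {3,5,6,7}→4  {3,5,7,8}→4  {4,5,7,8}→6  {4,6,7,8}→12  {5,6,7,8}→12
  5 left: {0,3,5,6,7}→10  {0,4,6,7,8}→30  {0,5,6,7,8}→30  {1,2,3,5,7}→1  {2,3,5,6,7}→5  {2,3,5,7,8}→5  {3,4,5,7,8}→10  {3,5,6,7,8}→20  {4,5,6,7,8}→30
  6 left: {0,2,3,5,6,7}→15  {0,3,5,6,7,8}→60  {0,4,5,6,7,8}→90  {1,2,3,5,6,7}→6  {1,2,3,5,7,8}→6  {2,3,4,5,7,8}→15  {2,3,5,6,7,8}→30  {3,4,5,6,7,8}→60
  7 left: {0,1,2,3,5,6,7}→21  {0,2,3,5,6,7,8}→105  {0,3,4,5,6,7,8}→210  {1,2,3,4,5,7,8}→21  {1,2,3,5,6,7,8}→42  {2,3,4,5,6,7,8}→105
  placing 0:c first → 168 extensions
  placing 1:d first → 420 extensions
  placing 4:a first → 168 extensions
total linear extensions = 756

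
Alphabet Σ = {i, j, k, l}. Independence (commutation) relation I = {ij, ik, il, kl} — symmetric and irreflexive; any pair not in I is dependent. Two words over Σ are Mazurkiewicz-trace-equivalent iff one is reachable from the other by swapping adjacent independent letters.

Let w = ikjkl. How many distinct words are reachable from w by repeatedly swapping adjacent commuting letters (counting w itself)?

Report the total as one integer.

#0=i has no predecessor
#1=k has no predecessor
#2=j depends on [1:k]
#3=k depends on [2:j]
#4=l depends on [2:j]
sources: [0:i, 1:k]
N(rest) = Σ N(rest − s) over sources s of rest; N(one piece) = 1:
  size 1 → [0]=1  [3]=1  [4]=1
  size 2 → [0,3]=2  [0,4]=2  [3,4]=2
  size 3 → [0,3,4]=6  [2,3,4]=2
  first=0(i) contributes 2
  first=1(k) contributes 8
|[w]| = 10

10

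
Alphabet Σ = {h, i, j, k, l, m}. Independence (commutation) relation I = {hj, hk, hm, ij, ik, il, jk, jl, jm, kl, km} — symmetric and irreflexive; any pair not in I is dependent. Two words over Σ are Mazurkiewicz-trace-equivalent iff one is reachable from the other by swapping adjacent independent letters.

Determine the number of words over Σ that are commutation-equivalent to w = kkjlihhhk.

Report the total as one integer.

1008

#0=k has no predecessor
#1=k depends on [0:k]
#2=j has no predecessor
#3=l has no predecessor
#4=i has no predecessor
#5=h depends on [3:l, 4:i]
#6=h depends on [5:h]
#7=h depends on [6:h]
#8=k depends on [1:k]
sources: [0:k, 2:j, 3:l, 4:i]
N(rest) = Σ N(rest − s) over sources s of rest; N(one piece) = 1:
  size 1 → [2]=1  [7]=1  [8]=1
  size 2 → [1,8]=1  [2,7]=2  [2,8]=2  [6,7]=1  [7,8]=2
  size 3 → [0,1,8]=1  [1,2,8]=3  [1,7,8]=3  [2,6,7]=3  [2,7,8]=6  [5,6,7]=1  [6,7,8]=3
  size 4 → [0,1,2,8]=4  [0,1,7,8]=4  [1,2,7,8]=12  [1,6,7,8]=6  [2,5,6,7]=4  [2,6,7,8]=12  [3,5,6,7]=1  [4,5,6,7]=1  [5,6,7,8]=4
  size 5 → [0,1,2,7,8]=20  [0,1,6,7,8]=10  [1,2,6,7,8]=30  [1,5,6,7,8]=10  [2,3,5,6,7]=5  [2,4,5,6,7]=5  [2,5,6,7,8]=20  [3,4,5,6,7]=2  [3,5,6,7,8]=5  [4,5,6,7,8]=5
  size 6 → [0,1,2,6,7,8]=60  [0,1,5,6,7,8]=20  [1,2,5,6,7,8]=60  [1,3,5,6,7,8]=15  [1,4,5,6,7,8]=15  [2,3,4,5,6,7]=12  [2,3,5,6,7,8]=30  [2,4,5,6,7,8]=30  [3,4,5,6,7,8]=12
  size 7 → [0,1,2,5,6,7,8]=140  [0,1,3,5,6,7,8]=35  [0,1,4,5,6,7,8]=35  [1,2,3,5,6,7,8]=105  [1,2,4,5,6,7,8]=105  [1,3,4,5,6,7,8]=42  [2,3,4,5,6,7,8]=84
  first=0(k) contributes 336
  first=2(j) contributes 112
  first=3(l) contributes 280
  first=4(i) contributes 280
|[w]| = 1008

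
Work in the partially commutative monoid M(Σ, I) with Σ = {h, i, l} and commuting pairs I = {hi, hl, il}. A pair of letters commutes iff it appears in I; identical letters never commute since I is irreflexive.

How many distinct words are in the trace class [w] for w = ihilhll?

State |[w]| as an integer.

piece 0:i — minimal
piece 1:h — minimal
piece 2:i rests on {0:i}
piece 3:l — minimal
piece 4:h rests on {1:h}
piece 5:l rests on {3:l}
piece 6:l rests on {5:l}
minimal pieces: {0:i, 1:h, 3:l}
ways to finish when only these pieces remain (= sum over removing one remaining piece with nothing left below it):
  1 left: {2}→1  {4}→1  {6}→1
  2 left: {0,2}→1  {1,4}→1  {2,4}→2  {2,6}→2  {4,6}→2  {5,6}→1
  3 left: {0,2,4}→3  {0,2,6}→3  {1,2,4}→3  {1,4,6}→3  {2,4,6}→6  {2,5,6}→3  {3,5,6}→1  {4,5,6}→3
  4 left: {0,1,2,4}→6  {0,2,4,6}→12  {0,2,5,6}→6  {1,2,4,6}→12  {1,4,5,6}→6  {2,3,5,6}→4  {2,4,5,6}→12  {3,4,5,6}→4
  5 left: {0,1,2,4,6}→30  {0,2,3,5,6}→10  {0,2,4,5,6}→30  {1,2,4,5,6}→30  {1,3,4,5,6}→10  {2,3,4,5,6}→20
  placing 0:i first → 60 extensions
  placing 1:h first → 60 extensions
  placing 3:l first → 90 extensions
total linear extensions = 210

210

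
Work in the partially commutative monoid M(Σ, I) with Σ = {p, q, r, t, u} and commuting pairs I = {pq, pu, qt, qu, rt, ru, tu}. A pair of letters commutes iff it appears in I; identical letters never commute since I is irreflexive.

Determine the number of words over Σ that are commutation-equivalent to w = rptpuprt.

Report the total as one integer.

#0=r has no predecessor
#1=p depends on [0:r]
#2=t depends on [1:p]
#3=p depends on [2:t]
#4=u has no predecessor
#5=p depends on [3:p]
#6=r depends on [5:p]
#7=t depends on [5:p]
sources: [0:r, 4:u]
N(rest) = Σ N(rest − s) over sources s of rest; N(one piece) = 1:
  size 1 → [4]=1  [6]=1  [7]=1
  size 2 → [4,6]=2  [4,7]=2  [6,7]=2
  size 3 → [4,6,7]=6  [5,6,7]=2
  size 4 → [3,5,6,7]=2  [4,5,6,7]=8
  size 5 → [2,3,5,6,7]=2  [3,4,5,6,7]=10
  size 6 → [1,2,3,5,6,7]=2  [2,3,4,5,6,7]=12
  first=0(r) contributes 14
  first=4(u) contributes 2
|[w]| = 16

16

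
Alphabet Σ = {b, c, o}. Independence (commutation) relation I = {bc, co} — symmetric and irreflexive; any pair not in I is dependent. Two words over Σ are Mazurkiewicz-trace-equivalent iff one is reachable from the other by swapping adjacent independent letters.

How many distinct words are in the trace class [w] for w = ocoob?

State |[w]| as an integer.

drop 0:o onto floor
drop 1:c onto floor
drop 2:o onto {0:o}
drop 3:o onto {2:o}
drop 4:b onto {3:o}
ground layer = {0:o, 1:c}
drop-orders for the pieces not yet dropped (sum over which currently-grounded one goes next):
  1 to go: {1} 1  {4} 1
  2 to go: {1,4} 2  {3,4} 1
  3 to go: {1,3,4} 3  {2,3,4} 1
  if 0:o drops first: 4 orders
  if 1:c drops first: 1 orders
heap linearizations: 5

5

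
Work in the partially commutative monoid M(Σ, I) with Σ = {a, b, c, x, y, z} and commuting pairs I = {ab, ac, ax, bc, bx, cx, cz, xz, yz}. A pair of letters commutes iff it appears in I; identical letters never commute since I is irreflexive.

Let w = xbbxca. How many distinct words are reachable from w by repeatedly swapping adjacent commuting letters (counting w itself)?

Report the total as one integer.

#0=x has no predecessor
#1=b has no predecessor
#2=b depends on [1:b]
#3=x depends on [0:x]
#4=c has no predecessor
#5=a has no predecessor
sources: [0:x, 1:b, 4:c, 5:a]
N(rest) = Σ N(rest − s) over sources s of rest; N(one piece) = 1:
  size 1 → [2]=1  [3]=1  [4]=1  [5]=1
  size 2 → [0,3]=1  [1,2]=1  [2,3]=2  [2,4]=2  [2,5]=2  [3,4]=2  [3,5]=2  [4,5]=2
  size 3 → [0,2,3]=3  [0,3,4]=3  [0,3,5]=3  [1,2,3]=3  [1,2,4]=3  [1,2,5]=3  [2,3,4]=6  [2,3,5]=6  [2,4,5]=6  [3,4,5]=6
  size 4 → [0,1,2,3]=6  [0,2,3,4]=12  [0,2,3,5]=12  [0,3,4,5]=12  [1,2,3,4]=12  [1,2,3,5]=12  [1,2,4,5]=12  [2,3,4,5]=24
  first=0(x) contributes 60
  first=1(b) contributes 60
  first=4(c) contributes 30
  first=5(a) contributes 30
|[w]| = 180

180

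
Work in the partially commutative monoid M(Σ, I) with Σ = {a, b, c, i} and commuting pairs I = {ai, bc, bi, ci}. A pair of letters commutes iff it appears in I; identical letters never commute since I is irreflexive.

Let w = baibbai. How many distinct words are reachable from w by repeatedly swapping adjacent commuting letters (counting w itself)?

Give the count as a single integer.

21

#0=b has no predecessor
#1=a depends on [0:b]
#2=i has no predecessor
#3=b depends on [1:a]
#4=b depends on [3:b]
#5=a depends on [4:b]
#6=i depends on [2:i]
sources: [0:b, 2:i]
N(rest) = Σ N(rest − s) over sources s of rest; N(one piece) = 1:
  size 1 → [5]=1  [6]=1
  size 2 → [2,6]=1  [4,5]=1  [5,6]=2
  size 3 → [2,5,6]=3  [3,4,5]=1  [4,5,6]=3
  size 4 → [1,3,4,5]=1  [2,4,5,6]=6  [3,4,5,6]=4
  size 5 → [0,1,3,4,5]=1  [1,3,4,5,6]=5  [2,3,4,5,6]=10
  first=0(b) contributes 15
  first=2(i) contributes 6
|[w]| = 21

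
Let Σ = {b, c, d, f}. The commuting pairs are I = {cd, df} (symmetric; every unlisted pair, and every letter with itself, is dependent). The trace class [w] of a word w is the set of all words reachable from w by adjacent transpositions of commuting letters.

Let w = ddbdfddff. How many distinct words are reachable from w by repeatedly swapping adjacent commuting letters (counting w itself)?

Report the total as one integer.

20

drop 0:d onto floor
drop 1:d onto {0:d}
drop 2:b onto {1:d}
drop 3:d onto {2:b}
drop 4:f onto {2:b}
drop 5:d onto {3:d}
drop 6:d onto {5:d}
drop 7:f onto {4:f}
drop 8:f onto {7:f}
ground layer = {0:d}
drop-orders for the pieces not yet dropped (sum over which currently-grounded one goes next):
  1 to go: {6} 1  {8} 1
  2 to go: {5,6} 1  {6,8} 2  {7,8} 1
  3 to go: {3,5,6} 1  {4,7,8} 1  {5,6,8} 3  {6,7,8} 3
  4 to go: {3,5,6,8} 4  {4,6,7,8} 4  {5,6,7,8} 6
  5 to go: {3,5,6,7,8} 10  {4,5,6,7,8} 10
  6 to go: {3,4,5,6,7,8} 20
  7 to go: {2,3,4,5,6,7,8} 20
  if 0:d drops first: 20 orders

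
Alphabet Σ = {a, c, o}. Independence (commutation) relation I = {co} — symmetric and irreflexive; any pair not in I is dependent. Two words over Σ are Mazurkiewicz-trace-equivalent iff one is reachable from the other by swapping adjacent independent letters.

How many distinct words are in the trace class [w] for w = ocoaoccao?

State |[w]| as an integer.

9

0(o) covers ∅
1(c) covers ∅
2(o) covers 0:o
3(a) covers 1:c, 2:o
4(o) covers 3:a
5(c) covers 3:a
6(c) covers 5:c
7(a) covers 4:o, 6:c
8(o) covers 7:a
floor of heap: 0:o, 1:c
completions by unplaced set U, small U first (add the entries for U minus each lowest piece of U):
  |U|=1: {8}:1
  |U|=2: {7,8}:1
  |U|=3: {4,7,8}:1  {6,7,8}:1
  |U|=4: {4,6,7,8}:2  {5,6,7,8}:1
  |U|=5: {4,5,6,7,8}:3
  |U|=6: {3,4,5,6,7,8}:3
  |U|=7: {1,3,4,5,6,7,8}:3  {2,3,4,5,6,7,8}:3
  start at 0(o): 6
  start at 1(c): 3
sum over floor = 9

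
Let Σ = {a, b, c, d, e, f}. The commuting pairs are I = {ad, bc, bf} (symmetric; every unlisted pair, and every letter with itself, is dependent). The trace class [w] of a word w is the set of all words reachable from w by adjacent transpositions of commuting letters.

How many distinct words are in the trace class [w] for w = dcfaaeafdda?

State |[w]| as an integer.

piece 0:d — minimal
piece 1:c rests on {0:d}
piece 2:f rests on {1:c}
piece 3:a rests on {2:f}
piece 4:a rests on {3:a}
piece 5:e rests on {4:a}
piece 6:a rests on {5:e}
piece 7:f rests on {6:a}
piece 8:d rests on {7:f}
piece 9:d rests on {8:d}
piece 10:a rests on {7:f}
minimal pieces: {0:d}
ways to finish when only these pieces remain (= sum over removing one remaining piece with nothing left below it):
  1 left: {9}→1  {10}→1
  2 left: {8,9}→1  {9,10}→2
  3 left: {8,9,10}→3
  4 left: {7,8,9,10}→3
  5 left: {6,7,8,9,10}→3
  6 left: {5,6,7,8,9,10}→3
  7 left: {4,5,6,7,8,9,10}→3
  8 left: {3,4,5,6,7,8,9,10}→3
  9 left: {2,3,4,5,6,7,8,9,10}→3
  placing 0:d first → 3 extensions

3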